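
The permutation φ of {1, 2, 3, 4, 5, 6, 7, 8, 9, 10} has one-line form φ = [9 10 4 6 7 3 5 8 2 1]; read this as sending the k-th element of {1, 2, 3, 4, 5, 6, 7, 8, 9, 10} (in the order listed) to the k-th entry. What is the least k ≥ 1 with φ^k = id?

12

The disjoint-cycle form of φ has cycle lengths 4, 3, 2, 1.
The order is lcm(4, 3, 2) = 12.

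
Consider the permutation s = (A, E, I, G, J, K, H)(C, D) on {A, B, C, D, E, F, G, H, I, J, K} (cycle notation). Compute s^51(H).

H lies in the 7-cycle (A, E, I, G, J, K, H).
On a 7-cycle, s^7 is the identity, so s^51 = s^2 there (51 ≡ 2 mod 7).
Stepping 2 places around the cycle: H → A → E.

E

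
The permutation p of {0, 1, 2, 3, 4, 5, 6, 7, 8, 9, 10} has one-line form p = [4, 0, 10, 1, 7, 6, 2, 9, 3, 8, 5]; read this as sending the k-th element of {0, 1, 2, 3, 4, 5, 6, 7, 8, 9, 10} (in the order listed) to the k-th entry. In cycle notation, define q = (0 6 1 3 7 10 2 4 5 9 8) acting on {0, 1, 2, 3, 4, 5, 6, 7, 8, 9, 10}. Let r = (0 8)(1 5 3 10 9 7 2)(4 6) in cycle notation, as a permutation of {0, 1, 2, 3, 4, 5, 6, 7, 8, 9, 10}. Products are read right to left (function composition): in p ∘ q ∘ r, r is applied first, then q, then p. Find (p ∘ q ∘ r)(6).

6

(p ∘ q ∘ r)(6) = p(q(r(6))). r(6) = 4, then q(4) = 5, then p(5) = 6, so the result is 6.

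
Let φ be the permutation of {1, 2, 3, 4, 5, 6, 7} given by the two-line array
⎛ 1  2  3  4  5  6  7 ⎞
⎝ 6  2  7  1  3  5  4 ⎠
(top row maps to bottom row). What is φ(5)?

3

The entry below 5 in the array is 3, so φ(5) = 3.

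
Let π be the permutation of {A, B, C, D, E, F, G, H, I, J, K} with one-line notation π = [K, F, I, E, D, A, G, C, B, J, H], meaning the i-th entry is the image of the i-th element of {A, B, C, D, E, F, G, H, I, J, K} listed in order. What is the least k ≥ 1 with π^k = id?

The disjoint-cycle form of π has cycle lengths 7, 2, 1, 1.
The order is lcm(7, 2) = 14.

14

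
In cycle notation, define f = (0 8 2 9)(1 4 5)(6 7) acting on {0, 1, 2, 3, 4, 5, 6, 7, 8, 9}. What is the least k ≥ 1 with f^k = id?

The disjoint cycles have lengths 4, 3, 2, 1.
The order of f is the least common multiple of its cycle lengths: lcm(4, 3, 2) = 12.

12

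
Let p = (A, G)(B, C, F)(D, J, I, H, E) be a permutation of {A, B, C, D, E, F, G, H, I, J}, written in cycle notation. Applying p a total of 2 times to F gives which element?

F lies in the 3-cycle (B, C, F).
Stepping 2 places around the cycle: F → B → C.

C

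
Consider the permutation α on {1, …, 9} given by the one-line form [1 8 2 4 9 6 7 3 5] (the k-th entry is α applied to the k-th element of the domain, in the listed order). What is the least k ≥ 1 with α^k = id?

The disjoint-cycle form of α has cycle lengths 3, 2, 1, 1, 1, 1.
The order is lcm(3, 2) = 6.

6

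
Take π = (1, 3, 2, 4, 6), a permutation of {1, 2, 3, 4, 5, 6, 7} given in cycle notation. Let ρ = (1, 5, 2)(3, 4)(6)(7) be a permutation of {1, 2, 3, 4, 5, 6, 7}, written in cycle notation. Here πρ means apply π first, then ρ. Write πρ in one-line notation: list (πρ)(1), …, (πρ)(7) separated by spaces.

(πρ)(x) = ρ(π(x)). Computing each image: ρ(π(1)) = ρ(3) = 4, ρ(π(2)) = ρ(4) = 3, ρ(π(3)) = ρ(2) = 1, ρ(π(4)) = ρ(6) = 6, ρ(π(5)) = ρ(5) = 2, ρ(π(6)) = ρ(1) = 5, ρ(π(7)) = ρ(7) = 7.
Hence πρ = [4 3 1 6 2 5 7].

4 3 1 6 2 5 7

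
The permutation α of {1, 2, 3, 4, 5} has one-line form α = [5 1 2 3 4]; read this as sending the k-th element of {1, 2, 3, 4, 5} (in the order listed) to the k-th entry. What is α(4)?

4 is element number 4 of the domain, and entry number 4 of the one-line form is 3, so α(4) = 3.

3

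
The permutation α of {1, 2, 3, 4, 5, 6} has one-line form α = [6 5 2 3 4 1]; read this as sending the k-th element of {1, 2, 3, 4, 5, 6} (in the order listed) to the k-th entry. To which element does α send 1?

6

1 is element number 1 of the domain, and entry number 1 of the one-line form is 6, so α(1) = 6.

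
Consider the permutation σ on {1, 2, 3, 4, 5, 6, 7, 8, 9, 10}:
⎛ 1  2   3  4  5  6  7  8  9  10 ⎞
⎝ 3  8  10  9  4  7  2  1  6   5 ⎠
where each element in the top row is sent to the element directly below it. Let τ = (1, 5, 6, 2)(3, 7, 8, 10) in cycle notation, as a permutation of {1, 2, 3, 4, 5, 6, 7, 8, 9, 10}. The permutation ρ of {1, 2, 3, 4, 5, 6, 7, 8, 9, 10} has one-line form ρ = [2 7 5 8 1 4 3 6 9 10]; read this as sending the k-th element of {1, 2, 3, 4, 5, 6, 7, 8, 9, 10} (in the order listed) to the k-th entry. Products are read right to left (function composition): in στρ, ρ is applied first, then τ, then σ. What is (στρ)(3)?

(στρ)(3) = σ(τ(ρ(3))). ρ(3) = 5, then τ(5) = 6, then σ(6) = 7, so the result is 7.

7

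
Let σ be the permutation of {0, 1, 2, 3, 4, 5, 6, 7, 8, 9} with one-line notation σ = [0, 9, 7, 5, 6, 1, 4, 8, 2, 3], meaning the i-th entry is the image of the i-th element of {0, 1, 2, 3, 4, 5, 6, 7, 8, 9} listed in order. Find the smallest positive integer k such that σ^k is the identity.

12

Writing σ as disjoint cycles, the cycle lengths are 4, 3, 2, 1.
Since disjoint cycles commute, ord(σ) = lcm(4, 3, 2) = 12.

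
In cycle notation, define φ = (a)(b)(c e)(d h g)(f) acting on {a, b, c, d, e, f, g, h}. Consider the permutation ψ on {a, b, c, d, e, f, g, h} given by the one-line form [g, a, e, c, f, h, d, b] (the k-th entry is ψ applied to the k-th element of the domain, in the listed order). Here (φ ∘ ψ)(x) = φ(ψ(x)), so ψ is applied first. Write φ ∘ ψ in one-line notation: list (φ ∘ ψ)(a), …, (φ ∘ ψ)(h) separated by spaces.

Chase each element through ψ then φ: a → g → d; b → a → a; c → e → c; d → c → e; e → f → f; f → h → g; g → d → h; h → b → b.
Collecting the images, φ ∘ ψ = [d a c e f g h b].

d a c e f g h b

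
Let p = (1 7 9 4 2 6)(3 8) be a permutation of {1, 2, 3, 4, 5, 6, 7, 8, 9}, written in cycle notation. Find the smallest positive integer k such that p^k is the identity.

6

The cycle type of p is (6, 2, 1).
The order is lcm(6, 2) = 6.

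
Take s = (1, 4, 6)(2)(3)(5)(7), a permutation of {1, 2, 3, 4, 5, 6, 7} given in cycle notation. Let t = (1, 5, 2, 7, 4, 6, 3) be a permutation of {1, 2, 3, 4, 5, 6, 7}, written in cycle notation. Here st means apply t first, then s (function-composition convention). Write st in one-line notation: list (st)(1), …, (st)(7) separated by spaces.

5 7 4 1 2 3 6

(st)(x) = s(t(x)). Computing each image: s(t(1)) = s(5) = 5, s(t(2)) = s(7) = 7, s(t(3)) = s(1) = 4, s(t(4)) = s(6) = 1, s(t(5)) = s(2) = 2, s(t(6)) = s(3) = 3, s(t(7)) = s(4) = 6.
Hence st = [5 7 4 1 2 3 6].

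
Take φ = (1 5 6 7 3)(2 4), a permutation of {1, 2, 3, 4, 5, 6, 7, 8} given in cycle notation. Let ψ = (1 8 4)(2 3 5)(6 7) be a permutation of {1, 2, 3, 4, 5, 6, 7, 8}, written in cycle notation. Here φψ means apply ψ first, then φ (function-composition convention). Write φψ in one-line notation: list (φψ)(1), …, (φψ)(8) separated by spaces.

8 1 6 5 4 3 7 2

(φψ)(x) = φ(ψ(x)). Computing each image: φ(ψ(1)) = φ(8) = 8, φ(ψ(2)) = φ(3) = 1, φ(ψ(3)) = φ(5) = 6, φ(ψ(4)) = φ(1) = 5, φ(ψ(5)) = φ(2) = 4, φ(ψ(6)) = φ(7) = 3, φ(ψ(7)) = φ(6) = 7, φ(ψ(8)) = φ(4) = 2.
Hence φψ = [8 1 6 5 4 3 7 2].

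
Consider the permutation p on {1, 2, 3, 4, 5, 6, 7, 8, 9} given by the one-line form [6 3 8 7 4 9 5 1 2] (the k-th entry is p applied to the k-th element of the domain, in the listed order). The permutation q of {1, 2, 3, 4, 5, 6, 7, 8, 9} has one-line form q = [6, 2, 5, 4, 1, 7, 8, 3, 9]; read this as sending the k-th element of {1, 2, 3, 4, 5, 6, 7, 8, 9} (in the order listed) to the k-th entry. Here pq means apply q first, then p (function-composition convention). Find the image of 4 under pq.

q(4) = 4, then p(4) = 7; composing gives (pq)(4) = 7.

7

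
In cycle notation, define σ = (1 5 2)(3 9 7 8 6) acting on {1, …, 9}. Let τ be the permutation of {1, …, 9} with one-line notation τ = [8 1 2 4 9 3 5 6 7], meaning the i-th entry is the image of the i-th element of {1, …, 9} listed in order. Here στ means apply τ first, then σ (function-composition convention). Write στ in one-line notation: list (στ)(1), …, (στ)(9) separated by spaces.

6 5 1 4 7 9 2 3 8

For each element, apply τ then σ: 1 → 8 → 6; 2 → 1 → 5; 3 → 2 → 1; 4 → 4 → 4; 5 → 9 → 7; 6 → 3 → 9; 7 → 5 → 2; 8 → 6 → 3; 9 → 7 → 8.
So στ in one-line form is 6 5 1 4 7 9 2 3 8.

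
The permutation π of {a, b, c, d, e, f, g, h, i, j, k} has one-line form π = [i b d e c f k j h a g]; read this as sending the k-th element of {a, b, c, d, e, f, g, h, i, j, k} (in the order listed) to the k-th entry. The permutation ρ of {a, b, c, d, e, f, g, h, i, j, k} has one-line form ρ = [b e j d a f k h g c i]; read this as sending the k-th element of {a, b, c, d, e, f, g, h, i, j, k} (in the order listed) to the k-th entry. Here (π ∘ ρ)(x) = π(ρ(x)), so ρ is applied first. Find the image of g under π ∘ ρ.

g

First apply ρ: ρ(g) = k, then π(k) = g. Thus (π ∘ ρ)(g) = g.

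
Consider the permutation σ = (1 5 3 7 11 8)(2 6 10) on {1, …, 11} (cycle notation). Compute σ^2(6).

2

6 lies in the 3-cycle (2 6 10).
Advancing 2 steps from 6: 6 → 10 → 2.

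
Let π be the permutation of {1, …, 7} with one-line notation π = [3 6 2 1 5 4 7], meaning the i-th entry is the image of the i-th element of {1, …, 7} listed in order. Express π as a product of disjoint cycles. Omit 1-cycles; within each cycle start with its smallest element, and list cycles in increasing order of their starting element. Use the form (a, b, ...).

From 1: 1 → 3 → 2 → 6 → 4 → 1, closing the cycle (1, 3, 2, 6, 4).
Continuing from each remaining unvisited element yields (1, 3, 2, 6, 4).

(1, 3, 2, 6, 4)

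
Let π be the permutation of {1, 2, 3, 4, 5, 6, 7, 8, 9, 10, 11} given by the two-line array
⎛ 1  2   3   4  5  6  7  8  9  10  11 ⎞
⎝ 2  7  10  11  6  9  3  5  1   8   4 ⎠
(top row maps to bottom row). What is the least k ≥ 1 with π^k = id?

18

Decomposing into disjoint cycles gives cycle lengths 9, 2.
Since disjoint cycles commute, ord(π) = lcm(9, 2) = 18.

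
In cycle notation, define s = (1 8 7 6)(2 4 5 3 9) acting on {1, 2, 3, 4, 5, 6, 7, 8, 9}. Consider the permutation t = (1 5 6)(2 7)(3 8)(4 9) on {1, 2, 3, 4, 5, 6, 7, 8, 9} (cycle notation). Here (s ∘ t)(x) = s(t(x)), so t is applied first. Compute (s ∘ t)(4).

First apply t: t(4) = 9, then s(9) = 2. Thus (s ∘ t)(4) = 2.

2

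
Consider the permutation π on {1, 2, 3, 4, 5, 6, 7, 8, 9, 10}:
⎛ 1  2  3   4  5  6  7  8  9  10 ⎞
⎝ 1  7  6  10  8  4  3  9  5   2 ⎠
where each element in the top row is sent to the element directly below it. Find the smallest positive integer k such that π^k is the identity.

Decomposing into disjoint cycles gives cycle lengths 6, 3, 1.
Since disjoint cycles commute, ord(π) = lcm(6, 3) = 6.

6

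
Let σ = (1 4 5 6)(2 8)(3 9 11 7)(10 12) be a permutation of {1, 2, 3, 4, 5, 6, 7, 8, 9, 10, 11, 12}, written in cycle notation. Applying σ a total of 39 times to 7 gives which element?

7 lies in the 4-cycle (3 9 11 7).
Powers repeat with period 4 on this cycle, and 39 mod 4 = 3, so σ^39(7) = σ^3(7).
Stepping 3 places around the cycle: 7 → 3 → 9 → 11.

11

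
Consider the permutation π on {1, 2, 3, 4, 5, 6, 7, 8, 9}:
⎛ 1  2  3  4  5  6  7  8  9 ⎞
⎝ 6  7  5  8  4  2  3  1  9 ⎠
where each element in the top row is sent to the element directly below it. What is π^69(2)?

8

Tracing 2 → 7 → … returns to 2 after 8 steps, so 2 lies in an 8-cycle (1 6 2 7 3 5 4 8).
Since the cycle has length 8, π^69 acts on it the same as π^5 (69 mod 8 = 5).
Stepping 5 places around the cycle: 2 → 7 → 3 → 5 → 4 → 8.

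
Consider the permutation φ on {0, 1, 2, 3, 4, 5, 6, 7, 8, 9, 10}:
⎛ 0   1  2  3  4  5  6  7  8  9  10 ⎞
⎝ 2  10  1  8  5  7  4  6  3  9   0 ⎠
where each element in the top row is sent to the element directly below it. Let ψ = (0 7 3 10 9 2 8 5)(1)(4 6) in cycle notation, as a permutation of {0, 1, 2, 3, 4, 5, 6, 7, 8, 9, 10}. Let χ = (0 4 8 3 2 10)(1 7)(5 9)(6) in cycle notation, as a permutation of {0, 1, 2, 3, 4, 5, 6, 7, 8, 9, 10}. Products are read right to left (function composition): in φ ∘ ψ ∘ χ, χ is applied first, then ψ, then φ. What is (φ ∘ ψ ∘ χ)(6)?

(φ ∘ ψ ∘ χ)(6) = φ(ψ(χ(6))). χ(6) = 6, then ψ(6) = 4, then φ(4) = 5, so the result is 5.

5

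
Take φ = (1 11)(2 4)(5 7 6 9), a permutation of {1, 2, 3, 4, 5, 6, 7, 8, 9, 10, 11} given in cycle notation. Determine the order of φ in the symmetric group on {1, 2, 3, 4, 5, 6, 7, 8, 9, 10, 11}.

The disjoint cycles have lengths 4, 2, 2, 1, 1, 1.
Since disjoint cycles commute, ord(φ) = lcm(4, 2, 2) = 4.

4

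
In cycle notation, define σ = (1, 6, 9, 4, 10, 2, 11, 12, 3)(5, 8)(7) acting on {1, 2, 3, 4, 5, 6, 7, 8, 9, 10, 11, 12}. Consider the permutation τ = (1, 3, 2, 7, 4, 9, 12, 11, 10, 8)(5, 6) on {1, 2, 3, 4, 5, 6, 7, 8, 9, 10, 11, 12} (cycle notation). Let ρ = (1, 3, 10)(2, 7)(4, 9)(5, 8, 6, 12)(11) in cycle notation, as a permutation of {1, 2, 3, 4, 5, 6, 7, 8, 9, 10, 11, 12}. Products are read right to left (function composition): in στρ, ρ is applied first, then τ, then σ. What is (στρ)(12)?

9

Chase 12: ρ(12) = 5; τ(5) = 6; σ(6) = 9. Hence (στρ)(12) = 9.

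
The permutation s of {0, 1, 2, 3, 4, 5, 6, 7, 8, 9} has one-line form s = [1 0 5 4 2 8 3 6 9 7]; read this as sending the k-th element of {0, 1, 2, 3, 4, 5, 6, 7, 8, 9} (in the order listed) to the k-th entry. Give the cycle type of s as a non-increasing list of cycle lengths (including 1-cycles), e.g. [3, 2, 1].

[8, 2]

The disjoint cycles are (0, 1)(2, 5, 8, 9, 7, 6, 3, 4), with lengths 8, 2 in non-increasing order.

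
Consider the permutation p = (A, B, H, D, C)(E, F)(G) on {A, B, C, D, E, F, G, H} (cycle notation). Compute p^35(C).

C

C lies in the 5-cycle (A, B, H, D, C).
Since the cycle has length 5, p^35 acts on it the same as p^0 (35 mod 5 = 0).
So p^35(C) = C.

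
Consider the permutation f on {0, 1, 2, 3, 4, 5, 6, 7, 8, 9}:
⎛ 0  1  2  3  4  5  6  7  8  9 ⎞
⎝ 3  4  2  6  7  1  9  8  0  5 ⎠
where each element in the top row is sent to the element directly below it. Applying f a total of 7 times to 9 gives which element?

Tracing 9 → 5 → … returns to 9 after 9 steps, so 9 lies in a 9-cycle (0 3 6 9 5 1 4 7 8).
Advancing 7 steps from 9: 9 → 5 → 1 → 4 → 7 → 8 → 0 → 3.

3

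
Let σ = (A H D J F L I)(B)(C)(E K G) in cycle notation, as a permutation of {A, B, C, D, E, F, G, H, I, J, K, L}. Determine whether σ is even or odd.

even

The cycle lengths are 7, 3, 1, 1.
A cycle of length ℓ contributes ℓ−1 transpositions, so σ is a product of 6 + 2 = 8 transpositions — even.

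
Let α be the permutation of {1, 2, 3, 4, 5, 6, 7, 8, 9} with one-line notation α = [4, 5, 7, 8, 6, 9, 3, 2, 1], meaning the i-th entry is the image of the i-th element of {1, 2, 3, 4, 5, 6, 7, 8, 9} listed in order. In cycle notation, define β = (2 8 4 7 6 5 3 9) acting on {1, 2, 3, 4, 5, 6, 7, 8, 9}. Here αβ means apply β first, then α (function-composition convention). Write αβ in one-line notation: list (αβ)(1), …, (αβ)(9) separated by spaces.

4 2 1 3 7 6 9 8 5

(αβ)(x) = α(β(x)). Computing each image: α(β(1)) = α(1) = 4, α(β(2)) = α(8) = 2, α(β(3)) = α(9) = 1, α(β(4)) = α(7) = 3, α(β(5)) = α(3) = 7, α(β(6)) = α(5) = 6, α(β(7)) = α(6) = 9, α(β(8)) = α(4) = 8, α(β(9)) = α(2) = 5.
Hence αβ = [4 2 1 3 7 6 9 8 5].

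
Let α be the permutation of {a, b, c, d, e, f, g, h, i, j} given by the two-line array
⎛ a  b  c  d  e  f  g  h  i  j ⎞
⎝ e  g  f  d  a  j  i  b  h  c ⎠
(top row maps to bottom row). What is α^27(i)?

Tracing i → h → … returns to i after 4 steps, so i lies in a 4-cycle (b, g, i, h).
Since the cycle has length 4, α^27 acts on it the same as α^3 (27 mod 4 = 3).
Stepping 3 places around the cycle: i → h → b → g.

g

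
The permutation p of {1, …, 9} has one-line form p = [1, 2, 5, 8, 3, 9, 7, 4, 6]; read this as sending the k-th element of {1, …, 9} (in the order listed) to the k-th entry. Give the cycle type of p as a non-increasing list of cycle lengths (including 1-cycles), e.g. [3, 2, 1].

The disjoint cycles are (1)(2)(3, 5)(4, 8)(6, 9)(7), with lengths 2, 2, 2, 1, 1, 1 in non-increasing order.

[2, 2, 2, 1, 1, 1]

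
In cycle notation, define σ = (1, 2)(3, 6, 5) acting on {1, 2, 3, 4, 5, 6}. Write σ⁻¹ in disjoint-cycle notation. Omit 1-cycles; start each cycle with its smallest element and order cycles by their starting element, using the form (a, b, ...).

(1, 2)(3, 5, 6)

If σ sends a → b within a cycle, σ⁻¹ sends b → a; equivalently, reverse each cycle.
After reversing and putting each cycle's least element first, σ⁻¹ = (1, 2)(3, 5, 6).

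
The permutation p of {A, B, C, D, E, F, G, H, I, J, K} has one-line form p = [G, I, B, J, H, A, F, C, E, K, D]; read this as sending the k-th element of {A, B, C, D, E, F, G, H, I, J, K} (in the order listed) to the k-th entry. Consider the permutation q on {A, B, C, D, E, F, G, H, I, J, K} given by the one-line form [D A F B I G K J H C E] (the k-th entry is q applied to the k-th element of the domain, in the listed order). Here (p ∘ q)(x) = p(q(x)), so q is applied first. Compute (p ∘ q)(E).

E

First apply q: q(E) = I, then p(I) = E. Thus (p ∘ q)(E) = E.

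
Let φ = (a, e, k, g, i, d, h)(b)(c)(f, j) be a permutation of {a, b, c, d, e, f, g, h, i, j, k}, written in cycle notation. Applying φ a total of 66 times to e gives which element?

e lies in the 7-cycle (a, e, k, g, i, d, h).
Powers repeat with period 7 on this cycle, and 66 mod 7 = 3, so φ^66(e) = φ^3(e).
Stepping 3 places around the cycle: e → k → g → i.

i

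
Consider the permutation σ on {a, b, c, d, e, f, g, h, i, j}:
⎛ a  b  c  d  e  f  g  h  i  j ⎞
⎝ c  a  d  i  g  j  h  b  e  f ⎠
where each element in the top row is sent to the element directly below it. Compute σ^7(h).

g

Tracing h → b → … returns to h after 8 steps, so h lies in an 8-cycle (a, c, d, i, e, g, h, b).
Stepping 7 places around the cycle: h → b → a → c → d → i → e → g.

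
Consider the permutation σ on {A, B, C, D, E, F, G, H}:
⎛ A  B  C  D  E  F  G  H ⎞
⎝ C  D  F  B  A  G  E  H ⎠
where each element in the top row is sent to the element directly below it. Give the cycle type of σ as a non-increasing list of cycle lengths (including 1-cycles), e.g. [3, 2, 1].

[5, 2, 1]

The disjoint cycles are (A, C, F, G, E)(B, D)(H), with lengths 5, 2, 1 in non-increasing order.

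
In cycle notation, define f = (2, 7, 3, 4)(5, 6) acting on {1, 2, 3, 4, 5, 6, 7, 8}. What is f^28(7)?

7

7 lies in the 4-cycle (2, 7, 3, 4).
Powers repeat with period 4 on this cycle, and 28 mod 4 = 0, so f^28(7) = f^0(7).
So f^28(7) = 7.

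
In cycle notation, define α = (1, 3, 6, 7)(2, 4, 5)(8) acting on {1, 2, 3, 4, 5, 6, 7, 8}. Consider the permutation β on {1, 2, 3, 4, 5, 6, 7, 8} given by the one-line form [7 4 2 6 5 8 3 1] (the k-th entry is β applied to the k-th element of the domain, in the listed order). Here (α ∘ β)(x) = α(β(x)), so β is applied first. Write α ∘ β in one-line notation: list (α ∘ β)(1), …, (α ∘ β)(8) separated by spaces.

1 5 4 7 2 8 6 3

For each element, apply β then α: 1 → 7 → 1; 2 → 4 → 5; 3 → 2 → 4; 4 → 6 → 7; 5 → 5 → 2; 6 → 8 → 8; 7 → 3 → 6; 8 → 1 → 3.
So α ∘ β in one-line form is 1 5 4 7 2 8 6 3.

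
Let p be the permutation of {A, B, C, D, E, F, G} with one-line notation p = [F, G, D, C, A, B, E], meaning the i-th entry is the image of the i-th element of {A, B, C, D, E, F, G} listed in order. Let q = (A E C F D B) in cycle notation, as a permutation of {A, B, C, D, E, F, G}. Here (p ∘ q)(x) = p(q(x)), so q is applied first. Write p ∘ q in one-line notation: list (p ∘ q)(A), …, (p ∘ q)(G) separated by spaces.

(p ∘ q)(x) = p(q(x)). Computing each image: p(q(A)) = p(E) = A, p(q(B)) = p(A) = F, p(q(C)) = p(F) = B, p(q(D)) = p(B) = G, p(q(E)) = p(C) = D, p(q(F)) = p(D) = C, p(q(G)) = p(G) = E.
Hence p ∘ q = [A F B G D C E].

A F B G D C E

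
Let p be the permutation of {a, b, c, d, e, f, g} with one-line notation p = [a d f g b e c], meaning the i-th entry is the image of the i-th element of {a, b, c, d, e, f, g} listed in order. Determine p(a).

a

a is element number 1 of the domain, and entry number 1 of the one-line form is a, so p(a) = a.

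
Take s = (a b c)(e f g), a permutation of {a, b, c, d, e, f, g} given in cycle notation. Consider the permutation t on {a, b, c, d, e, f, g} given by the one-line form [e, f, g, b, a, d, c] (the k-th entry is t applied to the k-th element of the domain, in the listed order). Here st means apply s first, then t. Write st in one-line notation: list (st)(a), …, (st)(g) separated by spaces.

f g e b d c a

(st)(x) = t(s(x)). Computing each image: t(s(a)) = t(b) = f, t(s(b)) = t(c) = g, t(s(c)) = t(a) = e, t(s(d)) = t(d) = b, t(s(e)) = t(f) = d, t(s(f)) = t(g) = c, t(s(g)) = t(e) = a.
Hence st = [f g e b d c a].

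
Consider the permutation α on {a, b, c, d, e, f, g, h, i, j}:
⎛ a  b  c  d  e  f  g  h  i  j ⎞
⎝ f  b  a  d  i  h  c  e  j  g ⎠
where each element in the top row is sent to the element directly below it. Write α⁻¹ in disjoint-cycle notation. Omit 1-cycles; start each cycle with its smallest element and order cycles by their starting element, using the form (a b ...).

(a c g j i e h f)

First write α in disjoint cycles: (a f h e i j g c).
Reversing each cycle (and rotating so the smallest element leads) gives α⁻¹ = (a c g j i e h f).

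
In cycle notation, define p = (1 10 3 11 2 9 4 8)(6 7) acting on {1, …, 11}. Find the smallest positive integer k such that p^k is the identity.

The cycle type of p is (8, 2, 1).
The order of p is the least common multiple of its cycle lengths: lcm(8, 2) = 8.

8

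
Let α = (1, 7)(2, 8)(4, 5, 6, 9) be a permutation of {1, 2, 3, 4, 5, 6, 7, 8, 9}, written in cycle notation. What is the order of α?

The disjoint cycles have lengths 4, 2, 2, 1.
Since disjoint cycles commute, ord(α) = lcm(4, 2, 2) = 4.

4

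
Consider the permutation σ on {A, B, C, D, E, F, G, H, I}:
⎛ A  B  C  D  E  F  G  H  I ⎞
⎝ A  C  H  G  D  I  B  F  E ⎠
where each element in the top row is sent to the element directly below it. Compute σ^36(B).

I

Tracing B → C → … returns to B after 8 steps, so B lies in an 8-cycle (B, C, H, F, I, E, D, G).
On an 8-cycle, σ^8 is the identity, so σ^36 = σ^4 there (36 ≡ 4 mod 8).
Stepping 4 places around the cycle: B → C → H → F → I.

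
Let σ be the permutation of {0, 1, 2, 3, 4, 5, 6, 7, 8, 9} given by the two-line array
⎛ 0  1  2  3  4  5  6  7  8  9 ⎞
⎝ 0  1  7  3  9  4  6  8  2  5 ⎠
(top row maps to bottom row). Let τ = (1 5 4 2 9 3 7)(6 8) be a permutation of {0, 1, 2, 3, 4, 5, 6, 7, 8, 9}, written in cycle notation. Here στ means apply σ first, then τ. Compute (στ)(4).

(στ)(4) = τ(σ(4)). σ(4) = 9, then τ(9) = 3. So (στ)(4) = 3.

3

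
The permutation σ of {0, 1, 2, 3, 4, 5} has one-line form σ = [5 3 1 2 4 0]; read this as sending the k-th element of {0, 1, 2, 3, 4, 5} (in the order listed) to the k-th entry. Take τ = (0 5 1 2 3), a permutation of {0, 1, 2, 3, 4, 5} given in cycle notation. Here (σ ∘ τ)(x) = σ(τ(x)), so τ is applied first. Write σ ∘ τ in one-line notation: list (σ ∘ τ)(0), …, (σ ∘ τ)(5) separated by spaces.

Chase each element through τ then σ: 0 → 5 → 0; 1 → 2 → 1; 2 → 3 → 2; 3 → 0 → 5; 4 → 4 → 4; 5 → 1 → 3.
Collecting the images, σ ∘ τ = [0 1 2 5 4 3].

0 1 2 5 4 3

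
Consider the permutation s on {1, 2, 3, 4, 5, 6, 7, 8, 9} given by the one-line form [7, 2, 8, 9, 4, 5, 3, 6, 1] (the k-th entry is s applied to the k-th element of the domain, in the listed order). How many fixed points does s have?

The fixed points (elements with s(x) = x) are {2}, so there is 1.

1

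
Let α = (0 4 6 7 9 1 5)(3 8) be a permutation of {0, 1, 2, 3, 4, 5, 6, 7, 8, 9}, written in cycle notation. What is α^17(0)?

0 lies in the 7-cycle (0 4 6 7 9 1 5).
On a 7-cycle, α^7 is the identity, so α^17 = α^3 there (17 ≡ 3 mod 7).
Stepping 3 places around the cycle: 0 → 4 → 6 → 7.

7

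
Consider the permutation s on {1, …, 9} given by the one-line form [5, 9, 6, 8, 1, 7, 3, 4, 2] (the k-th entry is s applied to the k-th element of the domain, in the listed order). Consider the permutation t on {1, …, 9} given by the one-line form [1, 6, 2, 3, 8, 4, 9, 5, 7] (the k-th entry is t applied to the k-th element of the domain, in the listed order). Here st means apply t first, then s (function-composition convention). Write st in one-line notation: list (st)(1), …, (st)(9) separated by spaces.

Chase each element through t then s: 1 → 1 → 5; 2 → 6 → 7; 3 → 2 → 9; 4 → 3 → 6; 5 → 8 → 4; 6 → 4 → 8; 7 → 9 → 2; 8 → 5 → 1; 9 → 7 → 3.
Collecting the images, st = [5 7 9 6 4 8 2 1 3].

5 7 9 6 4 8 2 1 3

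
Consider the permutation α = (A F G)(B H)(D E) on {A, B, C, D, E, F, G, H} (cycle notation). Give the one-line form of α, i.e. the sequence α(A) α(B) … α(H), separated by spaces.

Each element maps to the next entry in its cycle (wrapping to the front): A↦F, B↦H, C↦C, D↦E, E↦D, F↦G, G↦A, H↦B.
Listing these in domain order gives F H C E D G A B.

F H C E D G A B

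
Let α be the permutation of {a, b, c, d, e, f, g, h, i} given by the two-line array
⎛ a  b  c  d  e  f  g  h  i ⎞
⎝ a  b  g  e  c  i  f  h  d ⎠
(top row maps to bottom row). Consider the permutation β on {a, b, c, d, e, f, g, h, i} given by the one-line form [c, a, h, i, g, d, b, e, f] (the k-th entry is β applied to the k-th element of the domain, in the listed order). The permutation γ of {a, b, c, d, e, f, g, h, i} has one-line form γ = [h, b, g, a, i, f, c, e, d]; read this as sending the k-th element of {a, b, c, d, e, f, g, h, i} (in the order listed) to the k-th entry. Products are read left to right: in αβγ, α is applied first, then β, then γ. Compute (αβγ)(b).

h

(αβγ)(b) = γ(β(α(b))). α(b) = b, then β(b) = a, then γ(a) = h, so the result is h.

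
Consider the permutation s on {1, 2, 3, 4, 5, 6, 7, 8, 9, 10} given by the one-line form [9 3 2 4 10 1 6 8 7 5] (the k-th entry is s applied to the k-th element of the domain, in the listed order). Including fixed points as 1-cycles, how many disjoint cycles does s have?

5

The cycle decomposition is (1 9 7 6)(2 3)(4)(5 10)(8), which has 5 cycles (counting 1-cycles).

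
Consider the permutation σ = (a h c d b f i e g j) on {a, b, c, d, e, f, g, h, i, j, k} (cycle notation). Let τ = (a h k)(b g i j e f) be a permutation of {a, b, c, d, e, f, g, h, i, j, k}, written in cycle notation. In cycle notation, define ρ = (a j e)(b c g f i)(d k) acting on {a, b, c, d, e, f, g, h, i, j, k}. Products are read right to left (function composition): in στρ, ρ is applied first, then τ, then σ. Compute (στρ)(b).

Chase b: ρ(b) = c; τ(c) = c; σ(c) = d. Hence (στρ)(b) = d.

d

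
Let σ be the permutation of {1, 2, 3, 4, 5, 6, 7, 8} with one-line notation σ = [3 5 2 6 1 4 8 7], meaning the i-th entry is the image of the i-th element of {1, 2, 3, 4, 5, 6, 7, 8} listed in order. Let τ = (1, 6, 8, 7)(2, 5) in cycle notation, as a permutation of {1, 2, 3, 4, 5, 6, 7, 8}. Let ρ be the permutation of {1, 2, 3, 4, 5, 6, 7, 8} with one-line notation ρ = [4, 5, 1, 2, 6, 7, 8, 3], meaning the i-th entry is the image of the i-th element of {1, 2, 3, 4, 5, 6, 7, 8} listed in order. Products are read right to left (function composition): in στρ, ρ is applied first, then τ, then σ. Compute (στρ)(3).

4

(στρ)(3) = σ(τ(ρ(3))). ρ(3) = 1, then τ(1) = 6, then σ(6) = 4, so the result is 4.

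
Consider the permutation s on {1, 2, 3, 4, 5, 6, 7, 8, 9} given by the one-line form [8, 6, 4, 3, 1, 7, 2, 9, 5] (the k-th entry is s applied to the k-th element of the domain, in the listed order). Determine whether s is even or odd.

even

In disjoint-cycle form the cycle lengths are 4, 3, 2.
A cycle of length ℓ contributes ℓ−1 transpositions, so s is a product of 3 + 2 + 1 = 6 transpositions — even.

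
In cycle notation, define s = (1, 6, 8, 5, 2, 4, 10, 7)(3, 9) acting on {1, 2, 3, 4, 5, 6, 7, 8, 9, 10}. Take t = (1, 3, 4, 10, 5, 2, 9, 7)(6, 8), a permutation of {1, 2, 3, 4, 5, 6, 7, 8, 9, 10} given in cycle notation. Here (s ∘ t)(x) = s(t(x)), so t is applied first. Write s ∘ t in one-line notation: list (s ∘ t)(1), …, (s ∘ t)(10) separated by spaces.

9 3 10 7 4 5 6 8 1 2

(s ∘ t)(x) = s(t(x)). Computing each image: s(t(1)) = s(3) = 9, s(t(2)) = s(9) = 3, s(t(3)) = s(4) = 10, s(t(4)) = s(10) = 7, s(t(5)) = s(2) = 4, s(t(6)) = s(8) = 5, s(t(7)) = s(1) = 6, s(t(8)) = s(6) = 8, s(t(9)) = s(7) = 1, s(t(10)) = s(5) = 2.
Hence s ∘ t = [9 3 10 7 4 5 6 8 1 2].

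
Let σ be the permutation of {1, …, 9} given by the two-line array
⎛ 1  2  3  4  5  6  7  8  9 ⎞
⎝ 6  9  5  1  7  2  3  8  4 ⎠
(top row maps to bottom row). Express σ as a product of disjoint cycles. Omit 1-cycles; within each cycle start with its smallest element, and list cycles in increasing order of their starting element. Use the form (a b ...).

From 1: 1 → 6 → 2 → 9 → 4 → 1, closing the cycle (1 6 2 9 4).
Repeating from the next unused element and collecting all non-trivial cycles gives (1 6 2 9 4)(3 5 7).

(1 6 2 9 4)(3 5 7)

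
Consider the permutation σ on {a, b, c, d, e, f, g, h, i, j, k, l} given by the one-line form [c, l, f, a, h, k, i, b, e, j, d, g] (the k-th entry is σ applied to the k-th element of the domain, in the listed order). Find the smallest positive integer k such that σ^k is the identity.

The disjoint-cycle form of σ has cycle lengths 6, 5, 1.
The order is lcm(6, 5) = 30.

30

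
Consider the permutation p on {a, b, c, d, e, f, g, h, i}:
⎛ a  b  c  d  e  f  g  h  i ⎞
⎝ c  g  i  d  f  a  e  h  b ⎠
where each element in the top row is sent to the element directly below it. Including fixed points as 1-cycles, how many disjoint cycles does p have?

3

The cycle decomposition is (a, c, i, b, g, e, f)(d)(h), which has 3 cycles (counting 1-cycles).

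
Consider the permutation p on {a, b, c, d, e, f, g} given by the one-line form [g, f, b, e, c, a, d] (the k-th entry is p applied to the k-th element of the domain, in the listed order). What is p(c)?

b

c is element number 3 of the domain, and entry number 3 of the one-line form is b, so p(c) = b.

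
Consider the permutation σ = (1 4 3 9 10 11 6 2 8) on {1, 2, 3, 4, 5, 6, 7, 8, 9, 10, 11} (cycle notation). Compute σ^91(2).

2 lies in the 9-cycle (1 4 3 9 10 11 6 2 8).
Since the cycle has length 9, σ^91 acts on it the same as σ^1 (91 mod 9 = 1).
Stepping 1 place around the cycle: 2 → 8.

8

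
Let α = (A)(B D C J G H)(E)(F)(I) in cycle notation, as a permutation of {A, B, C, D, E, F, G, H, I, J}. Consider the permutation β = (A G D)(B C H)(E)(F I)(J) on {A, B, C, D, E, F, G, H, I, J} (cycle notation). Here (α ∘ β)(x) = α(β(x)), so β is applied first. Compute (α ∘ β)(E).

E

(α ∘ β)(E) = α(β(E)). β(E) = E, then α(E) = E. So (α ∘ β)(E) = E.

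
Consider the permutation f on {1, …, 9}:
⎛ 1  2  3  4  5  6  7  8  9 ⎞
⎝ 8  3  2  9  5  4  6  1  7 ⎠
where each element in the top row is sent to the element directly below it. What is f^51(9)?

4

Tracing 9 → 7 → … returns to 9 after 4 steps, so 9 lies in a 4-cycle (4, 9, 7, 6).
On a 4-cycle, f^4 is the identity, so f^51 = f^3 there (51 ≡ 3 mod 4).
Stepping 3 places around the cycle: 9 → 7 → 6 → 4.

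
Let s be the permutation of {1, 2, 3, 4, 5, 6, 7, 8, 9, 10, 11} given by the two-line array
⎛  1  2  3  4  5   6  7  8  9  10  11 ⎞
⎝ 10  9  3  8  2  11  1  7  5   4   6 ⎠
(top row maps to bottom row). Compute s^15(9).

Tracing 9 → 5 → … returns to 9 after 3 steps, so 9 lies in a 3-cycle (2 9 5).
Powers repeat with period 3 on this cycle, and 15 mod 3 = 0, so s^15(9) = s^0(9).
So s^15(9) = 9.

9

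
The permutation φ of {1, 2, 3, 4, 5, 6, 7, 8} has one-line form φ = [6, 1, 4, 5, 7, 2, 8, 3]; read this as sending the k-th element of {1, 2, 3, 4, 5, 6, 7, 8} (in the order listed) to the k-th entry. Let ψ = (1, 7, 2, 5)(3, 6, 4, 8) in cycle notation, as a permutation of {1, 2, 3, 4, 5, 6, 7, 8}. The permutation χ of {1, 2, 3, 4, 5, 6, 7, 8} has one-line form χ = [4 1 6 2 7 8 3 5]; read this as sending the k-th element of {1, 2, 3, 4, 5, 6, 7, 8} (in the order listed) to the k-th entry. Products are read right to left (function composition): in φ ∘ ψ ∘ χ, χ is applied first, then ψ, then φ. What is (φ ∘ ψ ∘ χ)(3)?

Chase 3: χ(3) = 6; ψ(6) = 4; φ(4) = 5. Hence (φ ∘ ψ ∘ χ)(3) = 5.

5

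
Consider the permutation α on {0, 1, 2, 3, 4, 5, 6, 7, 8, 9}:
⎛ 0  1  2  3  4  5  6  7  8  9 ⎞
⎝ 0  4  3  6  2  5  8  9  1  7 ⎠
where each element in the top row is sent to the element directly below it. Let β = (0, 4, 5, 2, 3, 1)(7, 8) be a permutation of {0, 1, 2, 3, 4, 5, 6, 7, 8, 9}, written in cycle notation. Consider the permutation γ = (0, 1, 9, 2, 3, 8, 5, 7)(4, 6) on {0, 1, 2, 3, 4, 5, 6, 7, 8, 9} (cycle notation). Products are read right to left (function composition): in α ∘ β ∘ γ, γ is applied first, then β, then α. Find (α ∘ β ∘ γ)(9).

Chase 9: γ(9) = 2; β(2) = 3; α(3) = 6. Hence (α ∘ β ∘ γ)(9) = 6.

6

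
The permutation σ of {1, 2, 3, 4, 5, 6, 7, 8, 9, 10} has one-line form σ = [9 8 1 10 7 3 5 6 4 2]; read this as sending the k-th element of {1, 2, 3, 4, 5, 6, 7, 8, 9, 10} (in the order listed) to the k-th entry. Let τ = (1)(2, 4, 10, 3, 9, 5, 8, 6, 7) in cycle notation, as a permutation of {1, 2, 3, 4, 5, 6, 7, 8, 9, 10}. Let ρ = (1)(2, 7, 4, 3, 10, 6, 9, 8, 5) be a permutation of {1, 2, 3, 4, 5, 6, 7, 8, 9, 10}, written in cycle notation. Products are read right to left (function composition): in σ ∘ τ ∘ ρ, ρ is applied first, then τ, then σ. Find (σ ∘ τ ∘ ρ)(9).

3

(σ ∘ τ ∘ ρ)(9) = σ(τ(ρ(9))). ρ(9) = 8, then τ(8) = 6, then σ(6) = 3, so the result is 3.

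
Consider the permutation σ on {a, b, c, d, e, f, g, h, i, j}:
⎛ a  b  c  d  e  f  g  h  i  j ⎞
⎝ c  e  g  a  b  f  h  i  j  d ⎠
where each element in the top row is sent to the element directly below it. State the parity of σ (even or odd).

In disjoint-cycle form the cycle lengths are 7, 2, 1.
A cycle of length ℓ contributes ℓ−1 transpositions, so σ is a product of 6 + 1 = 7 transpositions — odd.

odd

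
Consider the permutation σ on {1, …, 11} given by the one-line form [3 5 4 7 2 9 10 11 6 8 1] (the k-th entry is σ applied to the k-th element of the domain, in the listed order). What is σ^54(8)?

Tracing 8 → 11 → … returns to 8 after 7 steps, so 8 lies in a 7-cycle (1 3 4 7 10 8 11).
Powers repeat with period 7 on this cycle, and 54 mod 7 = 5, so σ^54(8) = σ^5(8).
Stepping 5 places around the cycle: 8 → 11 → 1 → 3 → 4 → 7.

7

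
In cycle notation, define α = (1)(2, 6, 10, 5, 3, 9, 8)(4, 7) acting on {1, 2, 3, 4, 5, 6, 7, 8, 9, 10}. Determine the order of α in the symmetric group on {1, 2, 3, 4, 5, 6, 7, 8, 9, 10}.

14

The disjoint cycles have lengths 7, 2, 1.
The order is lcm(7, 2) = 14.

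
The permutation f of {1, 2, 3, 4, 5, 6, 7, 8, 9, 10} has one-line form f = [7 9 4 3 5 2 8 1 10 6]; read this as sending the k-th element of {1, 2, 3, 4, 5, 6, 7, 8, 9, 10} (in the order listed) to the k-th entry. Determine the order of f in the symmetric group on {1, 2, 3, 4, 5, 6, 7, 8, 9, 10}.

Writing f as disjoint cycles, the cycle lengths are 4, 3, 2, 1.
The order is lcm(4, 3, 2) = 12.

12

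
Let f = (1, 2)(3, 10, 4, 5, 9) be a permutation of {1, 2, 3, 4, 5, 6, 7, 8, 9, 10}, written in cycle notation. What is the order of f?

10

The disjoint cycles have lengths 5, 2, 1, 1, 1.
The order of f is the least common multiple of its cycle lengths: lcm(5, 2) = 10.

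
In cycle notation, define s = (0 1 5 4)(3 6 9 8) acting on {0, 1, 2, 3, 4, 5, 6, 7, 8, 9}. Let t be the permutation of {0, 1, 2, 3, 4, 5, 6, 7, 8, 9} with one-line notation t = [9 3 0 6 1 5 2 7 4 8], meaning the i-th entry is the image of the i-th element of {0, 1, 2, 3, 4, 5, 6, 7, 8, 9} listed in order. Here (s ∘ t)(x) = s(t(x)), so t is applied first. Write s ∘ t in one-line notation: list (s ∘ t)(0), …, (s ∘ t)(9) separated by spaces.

(s ∘ t)(x) = s(t(x)). Computing each image: s(t(0)) = s(9) = 8, s(t(1)) = s(3) = 6, s(t(2)) = s(0) = 1, s(t(3)) = s(6) = 9, s(t(4)) = s(1) = 5, s(t(5)) = s(5) = 4, s(t(6)) = s(2) = 2, s(t(7)) = s(7) = 7, s(t(8)) = s(4) = 0, s(t(9)) = s(8) = 3.
Hence s ∘ t = [8 6 1 9 5 4 2 7 0 3].

8 6 1 9 5 4 2 7 0 3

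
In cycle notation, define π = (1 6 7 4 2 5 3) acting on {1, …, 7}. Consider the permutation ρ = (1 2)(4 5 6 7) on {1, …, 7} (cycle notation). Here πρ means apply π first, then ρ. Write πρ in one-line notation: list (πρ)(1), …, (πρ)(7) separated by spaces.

(πρ)(x) = ρ(π(x)). Computing each image: ρ(π(1)) = ρ(6) = 7, ρ(π(2)) = ρ(5) = 6, ρ(π(3)) = ρ(1) = 2, ρ(π(4)) = ρ(2) = 1, ρ(π(5)) = ρ(3) = 3, ρ(π(6)) = ρ(7) = 4, ρ(π(7)) = ρ(4) = 5.
Hence πρ = [7 6 2 1 3 4 5].

7 6 2 1 3 4 5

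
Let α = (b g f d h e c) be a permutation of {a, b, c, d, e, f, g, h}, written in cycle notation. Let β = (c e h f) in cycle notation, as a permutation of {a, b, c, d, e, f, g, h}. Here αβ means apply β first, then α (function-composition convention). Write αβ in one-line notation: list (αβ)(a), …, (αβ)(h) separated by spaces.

a g c h e b f d

(αβ)(x) = α(β(x)). Computing each image: α(β(a)) = α(a) = a, α(β(b)) = α(b) = g, α(β(c)) = α(e) = c, α(β(d)) = α(d) = h, α(β(e)) = α(h) = e, α(β(f)) = α(c) = b, α(β(g)) = α(g) = f, α(β(h)) = α(f) = d.
Hence αβ = [a g c h e b f d].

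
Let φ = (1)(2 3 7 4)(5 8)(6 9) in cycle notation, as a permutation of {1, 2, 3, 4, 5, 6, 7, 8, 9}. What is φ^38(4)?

3

4 lies in the 4-cycle (2 3 7 4).
On a 4-cycle, φ^4 is the identity, so φ^38 = φ^2 there (38 ≡ 2 mod 4).
Stepping 2 places around the cycle: 4 → 2 → 3.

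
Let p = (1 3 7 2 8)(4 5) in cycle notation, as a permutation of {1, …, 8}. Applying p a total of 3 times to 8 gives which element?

8 lies in the 5-cycle (1 3 7 2 8).
Stepping 3 places around the cycle: 8 → 1 → 3 → 7.

7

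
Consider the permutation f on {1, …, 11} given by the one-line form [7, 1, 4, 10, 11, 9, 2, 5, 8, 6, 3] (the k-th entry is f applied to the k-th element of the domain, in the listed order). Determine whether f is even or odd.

odd

In disjoint-cycle form the cycle lengths are 8, 3.
A cycle is odd iff its length is even; f has 1 even-length cycle, so sgn(f) = (−1)^1 and f is odd.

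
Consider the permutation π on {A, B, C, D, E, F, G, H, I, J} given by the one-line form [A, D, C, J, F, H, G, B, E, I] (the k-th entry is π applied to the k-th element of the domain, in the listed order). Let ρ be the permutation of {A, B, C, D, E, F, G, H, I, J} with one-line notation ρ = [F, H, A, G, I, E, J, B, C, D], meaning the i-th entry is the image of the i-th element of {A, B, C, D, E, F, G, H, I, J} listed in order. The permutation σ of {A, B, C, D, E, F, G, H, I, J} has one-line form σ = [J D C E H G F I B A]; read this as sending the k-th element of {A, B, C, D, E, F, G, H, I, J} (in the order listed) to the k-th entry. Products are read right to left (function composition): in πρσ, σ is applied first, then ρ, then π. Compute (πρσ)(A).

Chase A: σ(A) = J; ρ(J) = D; π(D) = J. Hence (πρσ)(A) = J.

J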